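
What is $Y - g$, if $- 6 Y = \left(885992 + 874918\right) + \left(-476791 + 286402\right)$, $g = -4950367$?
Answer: $\frac{9377227}{2} \approx 4.6886 \cdot 10^{6}$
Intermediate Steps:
$Y = - \frac{523507}{2}$ ($Y = - \frac{\left(885992 + 874918\right) + \left(-476791 + 286402\right)}{6} = - \frac{1760910 - 190389}{6} = \left(- \frac{1}{6}\right) 1570521 = - \frac{523507}{2} \approx -2.6175 \cdot 10^{5}$)
$Y - g = - \frac{523507}{2} - -4950367 = - \frac{523507}{2} + 4950367 = \frac{9377227}{2}$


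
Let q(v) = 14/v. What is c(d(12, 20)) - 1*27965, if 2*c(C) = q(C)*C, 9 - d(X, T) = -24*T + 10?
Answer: -27958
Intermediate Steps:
d(X, T) = -1 + 24*T (d(X, T) = 9 - (-24*T + 10) = 9 - (10 - 24*T) = 9 + (-10 + 24*T) = -1 + 24*T)
c(C) = 7 (c(C) = ((14/C)*C)/2 = (½)*14 = 7)
c(d(12, 20)) - 1*27965 = 7 - 1*27965 = 7 - 27965 = -27958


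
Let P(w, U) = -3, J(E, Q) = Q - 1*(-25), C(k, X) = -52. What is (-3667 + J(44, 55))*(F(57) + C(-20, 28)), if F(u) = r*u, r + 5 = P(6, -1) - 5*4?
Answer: 5911376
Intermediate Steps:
J(E, Q) = 25 + Q (J(E, Q) = Q + 25 = 25 + Q)
r = -28 (r = -5 + (-3 - 5*4) = -5 + (-3 - 20) = -5 - 23 = -28)
F(u) = -28*u
(-3667 + J(44, 55))*(F(57) + C(-20, 28)) = (-3667 + (25 + 55))*(-28*57 - 52) = (-3667 + 80)*(-1596 - 52) = -3587*(-1648) = 5911376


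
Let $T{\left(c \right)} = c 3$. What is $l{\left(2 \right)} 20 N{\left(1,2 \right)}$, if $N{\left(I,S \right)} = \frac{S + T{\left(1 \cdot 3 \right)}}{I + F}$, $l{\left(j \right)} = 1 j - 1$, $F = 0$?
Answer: $220$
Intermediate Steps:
$T{\left(c \right)} = 3 c$
$l{\left(j \right)} = -1 + j$ ($l{\left(j \right)} = j - 1 = -1 + j$)
$N{\left(I,S \right)} = \frac{9 + S}{I}$ ($N{\left(I,S \right)} = \frac{S + 3 \cdot 1 \cdot 3}{I + 0} = \frac{S + 3 \cdot 3}{I} = \frac{S + 9}{I} = \frac{9 + S}{I}$)
$l{\left(2 \right)} 20 N{\left(1,2 \right)} = \left(-1 + 2\right) 20 \frac{9 + 2}{1} = 1 \cdot 20 \cdot 1 \cdot 11 = 20 \cdot 11 = 220$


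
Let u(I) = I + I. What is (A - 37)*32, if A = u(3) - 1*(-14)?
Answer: -544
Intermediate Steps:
u(I) = 2*I
A = 20 (A = 2*3 - 1*(-14) = 6 + 14 = 20)
(A - 37)*32 = (20 - 37)*32 = -17*32 = -544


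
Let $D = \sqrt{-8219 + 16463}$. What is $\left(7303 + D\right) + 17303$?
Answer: $24606 + 6 \sqrt{229} \approx 24697.0$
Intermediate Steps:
$D = 6 \sqrt{229}$ ($D = \sqrt{8244} = 6 \sqrt{229} \approx 90.797$)
$\left(7303 + D\right) + 17303 = \left(7303 + 6 \sqrt{229}\right) + 17303 = 24606 + 6 \sqrt{229}$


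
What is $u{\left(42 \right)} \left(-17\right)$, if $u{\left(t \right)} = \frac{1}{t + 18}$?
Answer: $- \frac{17}{60} \approx -0.28333$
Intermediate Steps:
$u{\left(t \right)} = \frac{1}{18 + t}$
$u{\left(42 \right)} \left(-17\right) = \frac{1}{18 + 42} \left(-17\right) = \frac{1}{60} \left(-17\right) = - \frac{17}{60}$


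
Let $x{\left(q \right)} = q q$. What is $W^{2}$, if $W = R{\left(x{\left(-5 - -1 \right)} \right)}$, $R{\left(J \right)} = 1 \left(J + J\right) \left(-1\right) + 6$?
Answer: $676$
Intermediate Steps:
$x{\left(q \right)} = q^{2}$
$R{\left(J \right)} = 6 - 2 J$ ($R{\left(J \right)} = 1 \cdot 2 J \left(-1\right) + 6 = 2 J \left(-1\right) + 6 = - 2 J + 6 = 6 - 2 J$)
$W = -26$ ($W = 6 - 2 \left(-5 - -1\right)^{2} = 6 - 2 \left(-5 + 1\right)^{2} = 6 - 2 \left(-4\right)^{2} = 6 - 32 = -26$)
$W^{2} = \left(-26\right)^{2} = 676$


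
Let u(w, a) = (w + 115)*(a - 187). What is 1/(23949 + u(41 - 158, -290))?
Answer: 1/24903 ≈ 4.0156e-5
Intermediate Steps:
u(w, a) = (-187 + a)*(115 + w) (u(w, a) = (115 + w)*(-187 + a) = (-187 + a)*(115 + w))
1/(23949 + u(41 - 158, -290)) = 1/(23949 + (-21505 - 187*(41 - 158) + 115*(-290) - 290*(41 - 158))) = 1/(23949 + (-21505 - 187*(-117) - 33350 - 290*(-117))) = 1/(23949 + (-21505 + 21879 - 33350 + 33930)) = 1/(23949 + 954) = 1/24903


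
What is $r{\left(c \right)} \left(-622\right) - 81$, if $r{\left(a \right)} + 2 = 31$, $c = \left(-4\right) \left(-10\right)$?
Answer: $-18119$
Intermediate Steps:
$c = 40$
$r{\left(a \right)} = 29$ ($r{\left(a \right)} = -2 + 31 = 29$)
$r{\left(c \right)} \left(-622\right) - 81 = 29 \left(-622\right) - 81 = -18038 - 81 = -18119$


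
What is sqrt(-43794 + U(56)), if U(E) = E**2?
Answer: I*sqrt(40658) ≈ 201.64*I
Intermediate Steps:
sqrt(-43794 + U(56)) = sqrt(-43794 + 56**2) = sqrt(-43794 + 3136) = sqrt(-40658) = I*sqrt(40658)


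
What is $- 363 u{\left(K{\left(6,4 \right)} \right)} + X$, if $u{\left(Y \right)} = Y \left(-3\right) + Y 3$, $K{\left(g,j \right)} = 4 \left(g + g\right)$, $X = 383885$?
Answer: $383885$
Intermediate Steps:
$K{\left(g,j \right)} = 8 g$ ($K{\left(g,j \right)} = 4 \cdot 2 g = 8 g$)
$u{\left(Y \right)} = 0$ ($u{\left(Y \right)} = - 3 Y + 3 Y = 0$)
$- 363 u{\left(K{\left(6,4 \right)} \right)} + X = \left(-363\right) 0 + 383885 = 0 + 383885 = 383885$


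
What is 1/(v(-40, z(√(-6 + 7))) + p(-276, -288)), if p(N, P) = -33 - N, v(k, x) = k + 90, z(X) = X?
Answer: 1/293 ≈ 0.0034130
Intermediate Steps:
v(k, x) = 90 + k
1/(v(-40, z(√(-6 + 7))) + p(-276, -288)) = 1/((90 - 40) + (-33 - 1*(-276))) = 1/(50 + (-33 + 276)) = 1/(50 + 243) = 1/293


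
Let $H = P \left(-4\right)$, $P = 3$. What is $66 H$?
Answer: $-792$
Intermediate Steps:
$H = -12$ ($H = 3 \left(-4\right) = -12$)
$66 H = 66 \left(-12\right) = -792$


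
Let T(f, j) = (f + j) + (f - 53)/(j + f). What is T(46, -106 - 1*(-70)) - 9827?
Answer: -98177/10 ≈ -9817.7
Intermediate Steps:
T(f, j) = f + j + (-53 + f)/(f + j) (T(f, j) = (f + j) + (-53 + f)/(f + j) = f + j + (-53 + f)/(f + j))
T(46, -106 - 1*(-70)) - 9827 = (-53 + 46 + 46² + (-106 - 1*(-70))² + 2*46*(-106 - 1*(-70)))/(46 + (-106 - 1*(-70))) - 9827 = (-53 + 46 + 2116 + (-106 + 70)² + 2*46*(-106 + 70))/(46 + (-106 + 70)) - 9827 = (-53 + 46 + 2116 + (-36)² + 2*46*(-36))/(46 - 36) - 9827 = (-53 + 46 + 2116 + 1296 - 3312)/10 - 9827 = (⅒)*93 - 9827 = 93/10 - 9827 = -98177/10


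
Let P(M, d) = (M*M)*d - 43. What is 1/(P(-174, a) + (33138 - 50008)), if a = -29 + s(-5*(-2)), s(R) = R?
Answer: -1/592157 ≈ -1.6887e-6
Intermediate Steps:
a = -19 (a = -29 - 5*(-2) = -29 + 10 = -19)
P(M, d) = -43 + d*M² (P(M, d) = M²*d - 43 = d*M² - 43 = -43 + d*M²)
1/(P(-174, a) + (33138 - 50008)) = 1/((-43 - 19*(-174)²) + (33138 - 50008)) = 1/((-43 - 19*30276) - 16870) = 1/((-43 - 575244) - 16870) = 1/(-575287 - 16870) = 1/(-592157) = -1/592157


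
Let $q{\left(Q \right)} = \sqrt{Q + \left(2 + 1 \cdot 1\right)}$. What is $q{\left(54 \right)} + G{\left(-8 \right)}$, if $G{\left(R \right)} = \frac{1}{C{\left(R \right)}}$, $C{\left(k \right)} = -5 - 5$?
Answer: $- \frac{1}{10} + \sqrt{57} \approx 7.4498$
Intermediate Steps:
$q{\left(Q \right)} = \sqrt{3 + Q}$ ($q{\left(Q \right)} = \sqrt{Q + \left(2 + 1\right)} = \sqrt{Q + 3} = \sqrt{3 + Q}$)
$C{\left(k \right)} = -10$
$G{\left(R \right)} = - \frac{1}{10}$ ($G{\left(R \right)} = \frac{1}{-10} = - \frac{1}{10}$)
$q{\left(54 \right)} + G{\left(-8 \right)} = \sqrt{3 + 54} - \frac{1}{10} = \sqrt{57} - \frac{1}{10} = - \frac{1}{10} + \sqrt{57}$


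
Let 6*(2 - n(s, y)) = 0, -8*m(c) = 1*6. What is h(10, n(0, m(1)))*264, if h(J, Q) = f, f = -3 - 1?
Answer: -1056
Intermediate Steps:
m(c) = -¾ (m(c) = -6/8 = -⅛*6 = -¾)
n(s, y) = 2 (n(s, y) = 2 - ⅙*0 = 2 + 0 = 2)
f = -4
h(J, Q) = -4
h(10, n(0, m(1)))*264 = -4*264 = -1056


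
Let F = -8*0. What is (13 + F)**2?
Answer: 169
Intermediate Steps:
F = 0
(13 + F)**2 = (13 + 0)**2 = 13**2 = 169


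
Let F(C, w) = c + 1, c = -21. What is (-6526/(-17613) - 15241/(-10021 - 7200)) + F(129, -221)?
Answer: -5685445481/303313473 ≈ -18.744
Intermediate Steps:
F(C, w) = -20 (F(C, w) = -21 + 1 = -20)
(-6526/(-17613) - 15241/(-10021 - 7200)) + F(129, -221) = (-6526/(-17613) - 15241/(-10021 - 7200)) - 20 = (-6526*(-1/17613) - 15241/(-17221)) - 20 = (6526/17613 - 15241*(-1/17221)) - 20 = (6526/17613 + 15241/17221) - 20 = 380823979/303313473 - 20 = -5685445481/303313473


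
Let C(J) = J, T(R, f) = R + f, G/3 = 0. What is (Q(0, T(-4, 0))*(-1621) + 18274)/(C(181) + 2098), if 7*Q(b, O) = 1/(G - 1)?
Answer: 129539/15953 ≈ 8.1200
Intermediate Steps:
G = 0 (G = 3*0 = 0)
Q(b, O) = -⅐ (Q(b, O) = 1/(7*(0 - 1)) = (⅐)/(-1) = (⅐)*(-1) = -⅐)
(Q(0, T(-4, 0))*(-1621) + 18274)/(C(181) + 2098) = (-⅐*(-1621) + 18274)/(181 + 2098) = (1621/7 + 18274)/2279 = (129539/7)*(1/2279) = 129539/15953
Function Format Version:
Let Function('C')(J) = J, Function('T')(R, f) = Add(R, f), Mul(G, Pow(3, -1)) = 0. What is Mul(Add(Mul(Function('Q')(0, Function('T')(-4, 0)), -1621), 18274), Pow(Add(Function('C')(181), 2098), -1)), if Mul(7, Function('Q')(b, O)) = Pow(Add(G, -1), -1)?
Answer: Rational(129539, 15953) ≈ 8.1200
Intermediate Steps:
G = 0 (G = Mul(3, 0) = 0)
Function('Q')(b, O) = Rational(-1, 7) (Function('Q')(b, O) = Mul(Rational(1, 7), Pow(Add(0, -1), -1)) = Mul(Rational(1, 7), Pow(-1, -1)) = Mul(Rational(1, 7), -1) = Rational(-1, 7))
Mul(Add(Mul(Function('Q')(0, Function('T')(-4, 0)), -1621), 18274), Pow(Add(Function('C')(181), 2098), -1)) = Mul(Add(Mul(Rational(-1, 7), -1621), 18274), Pow(Add(181, 2098), -1)) = Mul(Add(Rational(1621, 7), 18274), Pow(2279, -1)) = Mul(Rational(129539, 7), Rational(1, 2279)) = Rational(129539, 15953)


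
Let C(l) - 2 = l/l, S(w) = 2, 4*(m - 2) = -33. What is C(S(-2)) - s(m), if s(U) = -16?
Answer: 19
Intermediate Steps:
m = -25/4 (m = 2 + (¼)*(-33) = 2 - 33/4 = -25/4 ≈ -6.2500)
C(l) = 3 (C(l) = 2 + l/l = 2 + 1 = 3)
C(S(-2)) - s(m) = 3 - 1*(-16) = 3 + 16 = 19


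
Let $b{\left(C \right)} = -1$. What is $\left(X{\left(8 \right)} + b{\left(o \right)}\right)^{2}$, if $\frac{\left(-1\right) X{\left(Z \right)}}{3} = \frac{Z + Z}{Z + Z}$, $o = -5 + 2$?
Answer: $16$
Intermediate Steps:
$o = -3$
$X{\left(Z \right)} = -3$ ($X{\left(Z \right)} = - 3 \frac{Z + Z}{Z + Z} = - 3 \frac{2 Z}{2 Z} = - 3 \cdot 2 Z \frac{1}{2 Z} = \left(-3\right) 1 = -3$)
$\left(X{\left(8 \right)} + b{\left(o \right)}\right)^{2} = \left(-3 - 1\right)^{2} = \left(-4\right)^{2} = 16$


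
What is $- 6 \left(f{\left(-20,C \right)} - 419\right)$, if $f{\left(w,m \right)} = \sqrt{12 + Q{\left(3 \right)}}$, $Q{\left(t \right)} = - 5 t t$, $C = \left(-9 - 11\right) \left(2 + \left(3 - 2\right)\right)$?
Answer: $2514 - 6 i \sqrt{33} \approx 2514.0 - 34.467 i$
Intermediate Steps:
$C = -60$ ($C = - 20 \left(2 + 1\right) = \left(-20\right) 3 = -60$)
$Q{\left(t \right)} = - 5 t^{2}$
$f{\left(w,m \right)} = i \sqrt{33}$ ($f{\left(w,m \right)} = \sqrt{12 - 5 \cdot 3^{2}} = \sqrt{12 - 45} = \sqrt{-33} = i \sqrt{33}$)
$- 6 \left(f{\left(-20,C \right)} - 419\right) = - 6 \left(i \sqrt{33} - 419\right) = - 6 \left(-419 + i \sqrt{33}\right) = 2514 - 6 i \sqrt{33}$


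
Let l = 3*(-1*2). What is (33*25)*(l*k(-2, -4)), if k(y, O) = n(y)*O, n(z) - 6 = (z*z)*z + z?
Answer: -79200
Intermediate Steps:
n(z) = 6 + z + z³ (n(z) = 6 + ((z*z)*z + z) = 6 + (z²*z + z) = 6 + (z³ + z) = 6 + (z + z³) = 6 + z + z³)
l = -6 (l = 3*(-2) = -6)
k(y, O) = O*(6 + y + y³) (k(y, O) = (6 + y + y³)*O = O*(6 + y + y³))
(33*25)*(l*k(-2, -4)) = (33*25)*(-(-24)*(6 - 2 + (-2)³)) = 825*(-(-24)*(6 - 2 - 8)) = 825*(-(-24)*(-4)) = 825*(-6*16) = 825*(-96) = -79200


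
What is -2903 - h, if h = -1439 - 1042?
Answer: -422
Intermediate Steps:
h = -2481
-2903 - h = -2903 - 1*(-2481) = -2903 + 2481 = -422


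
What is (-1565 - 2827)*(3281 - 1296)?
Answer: -8718120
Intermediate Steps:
(-1565 - 2827)*(3281 - 1296) = -4392*1985 = -8718120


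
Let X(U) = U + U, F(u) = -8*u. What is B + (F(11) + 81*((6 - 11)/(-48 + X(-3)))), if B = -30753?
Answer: -61667/2 ≈ -30834.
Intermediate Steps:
X(U) = 2*U
B + (F(11) + 81*((6 - 11)/(-48 + X(-3)))) = -30753 + (-8*11 + 81*((6 - 11)/(-48 + 2*(-3)))) = -30753 + (-88 + 81*(-5/(-48 - 6))) = -30753 + (-88 + 81*(-5/(-54))) = -30753 + (-88 + 81*(-5*(-1/54))) = -30753 + (-88 + 81*(5/54)) = -30753 + (-88 + 15/2) = -30753 - 161/2 = -61667/2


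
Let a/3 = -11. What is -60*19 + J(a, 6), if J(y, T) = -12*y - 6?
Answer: -750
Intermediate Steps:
a = -33 (a = 3*(-11) = -33)
J(y, T) = -6 - 12*y
-60*19 + J(a, 6) = -60*19 + (-6 - 12*(-33)) = -1140 + (-6 + 396) = -1140 + 390 = -750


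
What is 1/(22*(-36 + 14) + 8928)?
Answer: 1/8444 ≈ 0.00011843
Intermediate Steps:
1/(22*(-36 + 14) + 8928) = 1/(22*(-22) + 8928) = 1/(-484 + 8928) = 1/8444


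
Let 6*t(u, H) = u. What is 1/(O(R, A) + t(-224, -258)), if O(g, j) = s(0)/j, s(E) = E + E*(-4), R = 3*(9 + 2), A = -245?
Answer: -3/112 ≈ -0.026786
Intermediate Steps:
t(u, H) = u/6
R = 33 (R = 3*11 = 33)
s(E) = -3*E (s(E) = E - 4*E = -3*E)
O(g, j) = 0 (O(g, j) = (-3*0)/j = 0/j = 0)
1/(O(R, A) + t(-224, -258)) = 1/(0 + (⅙)*(-224)) = 1/(0 - 112/3) = 1/(-112/3) = -3/112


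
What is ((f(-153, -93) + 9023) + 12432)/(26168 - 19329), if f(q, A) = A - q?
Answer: 21515/6839 ≈ 3.1459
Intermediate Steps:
((f(-153, -93) + 9023) + 12432)/(26168 - 19329) = (((-93 - 1*(-153)) + 9023) + 12432)/(26168 - 19329) = (((-93 + 153) + 9023) + 12432)/6839 = ((60 + 9023) + 12432)*(1/6839) = (9083 + 12432)*(1/6839) = 21515*(1/6839) = 21515/6839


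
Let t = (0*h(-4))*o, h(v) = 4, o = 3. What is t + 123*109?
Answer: 13407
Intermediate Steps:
t = 0 (t = (0*4)*3 = 0*3 = 0)
t + 123*109 = 0 + 123*109 = 0 + 13407 = 13407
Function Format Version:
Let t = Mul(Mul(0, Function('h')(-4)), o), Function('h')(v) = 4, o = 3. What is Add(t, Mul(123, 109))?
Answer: 13407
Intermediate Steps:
t = 0 (t = Mul(Mul(0, 4), 3) = Mul(0, 3) = 0)
Add(t, Mul(123, 109)) = Add(0, Mul(123, 109)) = Add(0, 13407) = 13407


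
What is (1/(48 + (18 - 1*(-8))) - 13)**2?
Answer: 923521/5476 ≈ 168.65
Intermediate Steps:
(1/(48 + (18 - 1*(-8))) - 13)**2 = (1/(48 + (18 + 8)) - 13)**2 = (1/(48 + 26) - 13)**2 = (1/74 - 13)**2 = (-961/74)**2 = 923521/5476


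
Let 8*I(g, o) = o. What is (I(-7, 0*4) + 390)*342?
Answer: 133380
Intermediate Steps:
I(g, o) = o/8
(I(-7, 0*4) + 390)*342 = ((0*4)/8 + 390)*342 = ((1/8)*0 + 390)*342 = (0 + 390)*342 = 390*342 = 133380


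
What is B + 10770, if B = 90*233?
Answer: 31740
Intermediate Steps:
B = 20970
B + 10770 = 20970 + 10770 = 31740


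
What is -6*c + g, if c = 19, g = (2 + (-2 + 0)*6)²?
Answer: -14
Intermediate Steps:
g = 100 (g = (2 - 2*6)² = (2 - 12)² = (-10)² = 100)
-6*c + g = -6*19 + 100 = -114 + 100 = -14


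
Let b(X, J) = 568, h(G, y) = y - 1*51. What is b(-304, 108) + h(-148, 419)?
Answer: 936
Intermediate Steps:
h(G, y) = -51 + y (h(G, y) = y - 51 = -51 + y)
b(-304, 108) + h(-148, 419) = 568 + (-51 + 419) = 568 + 368 = 936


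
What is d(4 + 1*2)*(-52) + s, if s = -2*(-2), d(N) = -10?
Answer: 524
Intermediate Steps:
s = 4
d(4 + 1*2)*(-52) + s = -10*(-52) + 4 = 520 + 4 = 524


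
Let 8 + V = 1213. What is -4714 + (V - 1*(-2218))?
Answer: -1291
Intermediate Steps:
V = 1205 (V = -8 + 1213 = 1205)
-4714 + (V - 1*(-2218)) = -4714 + (1205 - 1*(-2218)) = -4714 + (1205 + 2218) = -4714 + 3423 = -1291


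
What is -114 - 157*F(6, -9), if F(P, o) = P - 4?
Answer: -428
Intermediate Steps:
F(P, o) = -4 + P
-114 - 157*F(6, -9) = -114 - 157*(-4 + 6) = -114 - 157*2 = -114 - 314 = -428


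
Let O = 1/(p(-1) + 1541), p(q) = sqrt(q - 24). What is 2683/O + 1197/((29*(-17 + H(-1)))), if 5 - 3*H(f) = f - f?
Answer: 5515423411/1334 + 13415*I ≈ 4.1345e+6 + 13415.0*I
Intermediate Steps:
H(f) = 5/3 (H(f) = 5/3 - (f - f)/3 = 5/3 - 1/3*0 = 5/3 + 0 = 5/3)
p(q) = sqrt(-24 + q)
O = (1541 - 5*I)/2374706 (O = 1/(sqrt(-24 - 1) + 1541) = 1/(sqrt(-25) + 1541) = 1/(5*I + 1541) = 1/(1541 + 5*I) = (1541 - 5*I)/2374706 ≈ 0.00064892 - 2.1055e-6*I)
2683/O + 1197/((29*(-17 + H(-1)))) = 2683/(1541/2374706 - 5*I/2374706) + 1197/((29*(-17 + 5/3))) = 2683*(2374706*(1541/2374706 + 5*I/2374706)) + 1197/((29*(-46/3))) = 6371336198*(1541/2374706 + 5*I/2374706) + 1197/(-1334/3) = 6371336198*(1541/2374706 + 5*I/2374706) + 1197*(-3/1334) = 6371336198*(1541/2374706 + 5*I/2374706) - 3591/1334 = -3591/1334 + 6371336198*(1541/2374706 + 5*I/2374706)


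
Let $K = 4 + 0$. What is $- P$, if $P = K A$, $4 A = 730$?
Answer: $-730$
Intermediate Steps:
$A = \frac{365}{2}$ ($A = \frac{1}{4} \cdot 730 = \frac{365}{2} \approx 182.5$)
$K = 4$
$P = 730$ ($P = 4 \cdot \frac{365}{2} = 730$)
$- P = \left(-1\right) 730 = -730$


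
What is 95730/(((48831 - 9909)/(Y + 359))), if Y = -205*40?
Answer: -125103155/6487 ≈ -19285.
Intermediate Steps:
Y = -8200
95730/(((48831 - 9909)/(Y + 359))) = 95730/(((48831 - 9909)/(-8200 + 359))) = 95730/((38922/(-7841))) = 95730/((38922*(-1/7841))) = 95730/(-38922/7841) = 95730*(-7841/38922) = -125103155/6487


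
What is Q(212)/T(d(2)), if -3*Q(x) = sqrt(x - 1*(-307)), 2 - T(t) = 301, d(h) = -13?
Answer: sqrt(519)/897 ≈ 0.025398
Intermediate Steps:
T(t) = -299 (T(t) = 2 - 1*301 = 2 - 301 = -299)
Q(x) = -sqrt(307 + x)/3 (Q(x) = -sqrt(x - 1*(-307))/3 = -sqrt(x + 307)/3 = -sqrt(307 + x)/3)
Q(212)/T(d(2)) = -sqrt(307 + 212)/3/(-299) = -sqrt(519)/3*(-1/299) = sqrt(519)/897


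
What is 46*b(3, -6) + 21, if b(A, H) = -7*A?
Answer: -945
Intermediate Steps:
46*b(3, -6) + 21 = 46*(-7*3) + 21 = 46*(-21) + 21 = -966 + 21 = -945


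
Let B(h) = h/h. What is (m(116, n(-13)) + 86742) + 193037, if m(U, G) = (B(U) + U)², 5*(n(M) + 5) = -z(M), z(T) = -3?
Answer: 293468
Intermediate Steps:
B(h) = 1
n(M) = -22/5 (n(M) = -5 + (-1*(-3))/5 = -5 + (⅕)*3 = -5 + ⅗ = -22/5)
m(U, G) = (1 + U)²
(m(116, n(-13)) + 86742) + 193037 = ((1 + 116)² + 86742) + 193037 = (117² + 86742) + 193037 = (13689 + 86742) + 193037 = 100431 + 193037 = 293468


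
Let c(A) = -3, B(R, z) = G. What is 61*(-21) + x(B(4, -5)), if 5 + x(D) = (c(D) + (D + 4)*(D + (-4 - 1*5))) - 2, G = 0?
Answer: -1327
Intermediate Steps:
B(R, z) = 0
x(D) = -10 + (-9 + D)*(4 + D) (x(D) = -5 + ((-3 + (D + 4)*(D + (-4 - 1*5))) - 2) = -5 + ((-3 + (4 + D)*(D + (-4 - 5))) - 2) = -5 + ((-3 + (4 + D)*(D - 9)) - 2) = -5 + ((-3 + (4 + D)*(-9 + D)) - 2) = -5 + ((-3 + (-9 + D)*(4 + D)) - 2) = -5 + (-5 + (-9 + D)*(4 + D)) = -10 + (-9 + D)*(4 + D))
61*(-21) + x(B(4, -5)) = 61*(-21) + (-46 + 0² - 5*0) = -1281 + (-46 + 0 + 0) = -1281 - 46 = -1327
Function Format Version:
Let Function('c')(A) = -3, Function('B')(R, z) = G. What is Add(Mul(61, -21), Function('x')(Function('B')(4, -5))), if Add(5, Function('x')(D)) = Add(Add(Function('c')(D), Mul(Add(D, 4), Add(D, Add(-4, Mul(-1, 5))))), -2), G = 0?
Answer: -1327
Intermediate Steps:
Function('B')(R, z) = 0
Function('x')(D) = Add(-10, Mul(Add(-9, D), Add(4, D))) (Function('x')(D) = Add(-5, Add(Add(-3, Mul(Add(D, 4), Add(D, Add(-4, Mul(-1, 5))))), -2)) = Add(-5, Add(Add(-3, Mul(Add(4, D), Add(D, Add(-4, -5)))), -2)) = Add(-5, Add(Add(-3, Mul(Add(4, D), Add(D, -9))), -2)) = Add(-5, Add(Add(-3, Mul(Add(4, D), Add(-9, D))), -2)) = Add(-5, Add(Add(-3, Mul(Add(-9, D), Add(4, D))), -2)) = Add(-5, Add(-5, Mul(Add(-9, D), Add(4, D)))) = Add(-10, Mul(Add(-9, D), Add(4, D))))
Add(Mul(61, -21), Function('x')(Function('B')(4, -5))) = Add(Mul(61, -21), Add(-46, Pow(0, 2), Mul(-5, 0))) = Add(-1281, Add(-46, 0, 0)) = Add(-1281, -46) = -1327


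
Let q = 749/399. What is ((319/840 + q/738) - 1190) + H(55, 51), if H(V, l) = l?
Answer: -6705592871/5889240 ≈ -1138.6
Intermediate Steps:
q = 107/57 (q = 749*(1/399) = 107/57 ≈ 1.8772)
((319/840 + q/738) - 1190) + H(55, 51) = ((319/840 + (107/57)/738) - 1190) + 51 = ((319*(1/840) + (107/57)*(1/738)) - 1190) + 51 = ((319/840 + 107/42066) - 1190) + 51 = (2251489/5889240 - 1190) + 51 = -7005944111/5889240 + 51 = -6705592871/5889240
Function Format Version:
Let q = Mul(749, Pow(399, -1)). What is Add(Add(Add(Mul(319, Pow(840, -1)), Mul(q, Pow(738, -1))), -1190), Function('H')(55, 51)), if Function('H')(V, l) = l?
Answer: Rational(-6705592871, 5889240) ≈ -1138.6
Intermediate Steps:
q = Rational(107, 57) (q = Mul(749, Rational(1, 399)) = Rational(107, 57) ≈ 1.8772)
Add(Add(Add(Mul(319, Pow(840, -1)), Mul(q, Pow(738, -1))), -1190), Function('H')(55, 51)) = Add(Add(Add(Mul(319, Pow(840, -1)), Mul(Rational(107, 57), Pow(738, -1))), -1190), 51) = Add(Add(Add(Mul(319, Rational(1, 840)), Mul(Rational(107, 57), Rational(1, 738))), -1190), 51) = Add(Add(Add(Rational(319, 840), Rational(107, 42066)), -1190), 51) = Add(Add(Rational(2251489, 5889240), -1190), 51) = Add(Rational(-7005944111, 5889240), 51) = Rational(-6705592871, 5889240)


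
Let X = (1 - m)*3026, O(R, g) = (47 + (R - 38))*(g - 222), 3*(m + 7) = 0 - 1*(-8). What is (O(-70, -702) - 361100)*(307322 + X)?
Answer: -295710329152/3 ≈ -9.8570e+10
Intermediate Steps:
m = -13/3 (m = -7 + (0 - 1*(-8))/3 = -7 + (0 + 8)/3 = -7 + (1/3)*8 = -7 + 8/3 = -13/3 ≈ -4.3333)
O(R, g) = (-222 + g)*(9 + R) (O(R, g) = (47 + (-38 + R))*(-222 + g) = (9 + R)*(-222 + g) = (-222 + g)*(9 + R))
X = 48416/3 (X = (1 - 1*(-13/3))*3026 = (1 + 13/3)*3026 = (16/3)*3026 = 48416/3 ≈ 16139.)
(O(-70, -702) - 361100)*(307322 + X) = ((-1998 - 222*(-70) + 9*(-702) - 70*(-702)) - 361100)*(307322 + 48416/3) = ((-1998 + 15540 - 6318 + 49140) - 361100)*(970382/3) = (56364 - 361100)*(970382/3) = -304736*970382/3 = -295710329152/3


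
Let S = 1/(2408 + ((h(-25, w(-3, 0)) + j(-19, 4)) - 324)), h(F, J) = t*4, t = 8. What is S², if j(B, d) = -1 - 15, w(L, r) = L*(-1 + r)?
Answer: 1/4410000 ≈ 2.2676e-7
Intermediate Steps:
j(B, d) = -16
h(F, J) = 32 (h(F, J) = 8*4 = 32)
S = 1/2100 (S = 1/(2408 + ((32 - 16) - 324)) = 1/(2408 + (16 - 324)) = 1/(2408 - 308) = 1/2100 ≈ 0.00047619)
S² = (1/2100)² = 1/4410000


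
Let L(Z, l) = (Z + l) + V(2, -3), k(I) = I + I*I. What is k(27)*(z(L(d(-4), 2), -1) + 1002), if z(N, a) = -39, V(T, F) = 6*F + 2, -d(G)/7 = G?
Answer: 728028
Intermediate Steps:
d(G) = -7*G
k(I) = I + I²
V(T, F) = 2 + 6*F
L(Z, l) = -16 + Z + l (L(Z, l) = (Z + l) + (2 + 6*(-3)) = (Z + l) + (2 - 18) = (Z + l) - 16 = -16 + Z + l)
k(27)*(z(L(d(-4), 2), -1) + 1002) = (27*(1 + 27))*(-39 + 1002) = (27*28)*963 = 756*963 = 728028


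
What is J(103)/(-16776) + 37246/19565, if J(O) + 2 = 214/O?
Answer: 8044781221/4225863915 ≈ 1.9037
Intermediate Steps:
J(O) = -2 + 214/O
J(103)/(-16776) + 37246/19565 = (-2 + 214/103)/(-16776) + 37246/19565 = (-2 + 214*(1/103))*(-1/16776) + 37246*(1/19565) = (-2 + 214/103)*(-1/16776) + 37246/19565 = (8/103)*(-1/16776) + 37246/19565 = -1/215991 + 37246/19565 = 8044781221/4225863915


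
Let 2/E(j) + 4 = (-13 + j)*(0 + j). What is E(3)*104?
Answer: -104/17 ≈ -6.1176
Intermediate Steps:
E(j) = 2/(-4 + j*(-13 + j)) (E(j) = 2/(-4 + (-13 + j)*(0 + j)) = 2/(-4 + (-13 + j)*j) = 2/(-4 + j*(-13 + j)))
E(3)*104 = (2/(-4 + 3² - 13*3))*104 = (2/(-4 + 9 - 39))*104 = (2/(-34))*104 = (2*(-1/34))*104 = -1/17*104 = -104/17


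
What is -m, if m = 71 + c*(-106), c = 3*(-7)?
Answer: -2297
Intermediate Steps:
c = -21
m = 2297 (m = 71 - 21*(-106) = 71 + 2226 = 2297)
-m = -1*2297 = -2297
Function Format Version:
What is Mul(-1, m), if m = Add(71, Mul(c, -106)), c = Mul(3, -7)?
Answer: -2297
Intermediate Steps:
c = -21
m = 2297 (m = Add(71, Mul(-21, -106)) = Add(71, 2226) = 2297)
Mul(-1, m) = Mul(-1, 2297) = -2297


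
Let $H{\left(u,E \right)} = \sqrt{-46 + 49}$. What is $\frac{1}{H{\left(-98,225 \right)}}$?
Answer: $\frac{\sqrt{3}}{3} \approx 0.57735$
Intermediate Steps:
$H{\left(u,E \right)} = \sqrt{3}$
$\frac{1}{H{\left(-98,225 \right)}} = \frac{1}{\sqrt{3}} = \frac{\sqrt{3}}{3}$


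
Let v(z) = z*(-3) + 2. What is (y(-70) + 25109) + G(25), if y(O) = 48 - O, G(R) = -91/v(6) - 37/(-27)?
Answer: 10901113/432 ≈ 25234.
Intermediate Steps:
v(z) = 2 - 3*z (v(z) = -3*z + 2 = 2 - 3*z)
G(R) = 3049/432 (G(R) = -91/(2 - 3*6) - 37/(-27) = -91/(2 - 18) - 37*(-1/27) = -91/(-16) + 37/27 = -91*(-1/16) + 37/27 = 91/16 + 37/27 = 3049/432)
(y(-70) + 25109) + G(25) = ((48 - 1*(-70)) + 25109) + 3049/432 = ((48 + 70) + 25109) + 3049/432 = (118 + 25109) + 3049/432 = 25227 + 3049/432 = 10901113/432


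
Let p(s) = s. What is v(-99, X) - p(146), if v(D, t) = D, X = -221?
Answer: -245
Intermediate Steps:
v(-99, X) - p(146) = -99 - 1*146 = -99 - 146 = -245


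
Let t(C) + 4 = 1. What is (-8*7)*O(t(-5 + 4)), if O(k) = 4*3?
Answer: -672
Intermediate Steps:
t(C) = -3 (t(C) = -4 + 1 = -3)
O(k) = 12
(-8*7)*O(t(-5 + 4)) = -8*7*12 = -56*12 = -672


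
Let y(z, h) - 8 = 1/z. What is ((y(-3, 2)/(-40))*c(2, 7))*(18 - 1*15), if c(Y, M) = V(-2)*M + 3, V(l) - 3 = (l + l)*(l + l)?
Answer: -391/5 ≈ -78.200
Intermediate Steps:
V(l) = 3 + 4*l² (V(l) = 3 + (l + l)*(l + l) = 3 + (2*l)*(2*l) = 3 + 4*l²)
y(z, h) = 8 + 1/z
c(Y, M) = 3 + 19*M (c(Y, M) = (3 + 4*(-2)²)*M + 3 = (3 + 4*4)*M + 3 = (3 + 16)*M + 3 = 19*M + 3 = 3 + 19*M)
((y(-3, 2)/(-40))*c(2, 7))*(18 - 1*15) = (((8 + 1/(-3))/(-40))*(3 + 19*7))*(18 - 1*15) = (((8 - ⅓)*(-1/40))*(3 + 133))*(18 - 15) = (((23/3)*(-1/40))*136)*3 = -23/120*136*3 = -391/15*3 = -391/5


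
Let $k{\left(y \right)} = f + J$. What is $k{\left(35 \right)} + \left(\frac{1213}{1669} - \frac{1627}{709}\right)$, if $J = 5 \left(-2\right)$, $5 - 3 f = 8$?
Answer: $- \frac{14871977}{1183321} \approx -12.568$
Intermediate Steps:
$f = -1$ ($f = \frac{5}{3} - \frac{8}{3} = -1$)
$J = -10$
$k{\left(y \right)} = -11$ ($k{\left(y \right)} = -1 - 10 = -11$)
$k{\left(35 \right)} + \left(\frac{1213}{1669} - \frac{1627}{709}\right) = -11 + \left(\frac{1213}{1669} - \frac{1627}{709}\right) = -11 - \frac{1855446}{1183321} = - \frac{14871977}{1183321}$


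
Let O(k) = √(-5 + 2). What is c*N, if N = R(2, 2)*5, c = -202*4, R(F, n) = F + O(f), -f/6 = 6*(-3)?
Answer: -8080 - 4040*I*√3 ≈ -8080.0 - 6997.5*I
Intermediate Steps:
f = 108 (f = -36*(-3) = -6*(-18) = 108)
O(k) = I*√3 (O(k) = √(-3) = I*√3)
R(F, n) = F + I*√3
c = -808
N = 10 + 5*I*√3 (N = (2 + I*√3)*5 = 10 + 5*I*√3 ≈ 10.0 + 8.6602*I)
c*N = -808*(10 + 5*I*√3) = -8080 - 4040*I*√3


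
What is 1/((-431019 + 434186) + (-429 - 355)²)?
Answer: 1/617823 ≈ 1.6186e-6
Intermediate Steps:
1/((-431019 + 434186) + (-429 - 355)²) = 1/(3167 + (-784)²) = 1/(3167 + 614656) = 1/617823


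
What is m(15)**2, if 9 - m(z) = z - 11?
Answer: 25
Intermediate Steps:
m(z) = 20 - z (m(z) = 9 - (z - 11) = 9 - (-11 + z) = 9 + (11 - z) = 20 - z)
m(15)**2 = (20 - 1*15)**2 = (20 - 15)**2 = 5**2 = 25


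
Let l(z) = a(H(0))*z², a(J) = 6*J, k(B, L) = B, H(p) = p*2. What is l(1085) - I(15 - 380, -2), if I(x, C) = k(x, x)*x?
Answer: -133225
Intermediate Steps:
H(p) = 2*p
I(x, C) = x² (I(x, C) = x*x = x²)
l(z) = 0 (l(z) = (6*(2*0))*z² = (6*0)*z² = 0*z² = 0)
l(1085) - I(15 - 380, -2) = 0 - (15 - 380)² = 0 - 1*(-365)² = 0 - 1*133225 = 0 - 133225 = -133225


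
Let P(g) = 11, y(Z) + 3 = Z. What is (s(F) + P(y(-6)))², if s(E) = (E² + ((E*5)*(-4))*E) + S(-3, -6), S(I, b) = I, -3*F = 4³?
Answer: 6045373504/81 ≈ 7.4634e+7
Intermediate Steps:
F = -64/3 (F = -⅓*4³ = -⅓*64 = -64/3 ≈ -21.333)
y(Z) = -3 + Z
s(E) = -3 - 19*E² (s(E) = (E² + ((E*5)*(-4))*E) - 3 = (E² + ((5*E)*(-4))*E) - 3 = (E² + (-20*E)*E) - 3 = (E² - 20*E²) - 3 = -19*E² - 3 = -3 - 19*E²)
(s(F) + P(y(-6)))² = ((-3 - 19*(-64/3)²) + 11)² = ((-3 - 19*4096/9) + 11)² = ((-3 - 77824/9) + 11)² = (-77851/9 + 11)² = (-77752/9)² = 6045373504/81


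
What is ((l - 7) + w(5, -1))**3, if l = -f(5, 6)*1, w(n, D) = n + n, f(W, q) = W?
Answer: -8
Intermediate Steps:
w(n, D) = 2*n
l = -5 (l = -1*5*1 = -5*1 = -5)
((l - 7) + w(5, -1))**3 = ((-5 - 7) + 2*5)**3 = (-12 + 10)**3 = (-2)**3 = -8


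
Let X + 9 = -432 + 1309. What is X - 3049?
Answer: -2181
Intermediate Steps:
X = 868 (X = -9 + (-432 + 1309) = -9 + 877 = 868)
X - 3049 = 868 - 3049 = -2181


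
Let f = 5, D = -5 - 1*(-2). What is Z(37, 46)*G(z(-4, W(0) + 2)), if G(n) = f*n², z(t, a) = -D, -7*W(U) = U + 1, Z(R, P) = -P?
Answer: -2070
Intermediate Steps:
D = -3 (D = -5 + 2 = -3)
W(U) = -⅐ - U/7 (W(U) = -(U + 1)/7 = -(1 + U)/7 = -⅐ - U/7)
z(t, a) = 3 (z(t, a) = -1*(-3) = 3)
G(n) = 5*n²
Z(37, 46)*G(z(-4, W(0) + 2)) = (-1*46)*(5*3²) = -230*9 = -46*45 = -2070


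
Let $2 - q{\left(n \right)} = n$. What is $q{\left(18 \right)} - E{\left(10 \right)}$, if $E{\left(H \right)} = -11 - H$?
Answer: $5$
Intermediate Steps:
$q{\left(n \right)} = 2 - n$
$q{\left(18 \right)} - E{\left(10 \right)} = \left(2 - 18\right) - \left(-11 - 10\right) = -16 - -21 = -16 + 21 = 5$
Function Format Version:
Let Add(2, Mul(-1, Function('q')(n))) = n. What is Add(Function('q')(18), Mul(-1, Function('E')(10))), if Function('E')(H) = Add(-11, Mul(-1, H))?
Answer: 5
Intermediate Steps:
Function('q')(n) = Add(2, Mul(-1, n))
Add(Function('q')(18), Mul(-1, Function('E')(10))) = Add(Add(2, Mul(-1, 18)), Mul(-1, Add(-11, Mul(-1, 10)))) = Add(Add(2, -18), Mul(-1, Add(-11, -10))) = Add(-16, Mul(-1, -21)) = Add(-16, 21) = 5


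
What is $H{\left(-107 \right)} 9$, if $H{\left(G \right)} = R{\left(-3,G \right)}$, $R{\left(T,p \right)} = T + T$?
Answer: $-54$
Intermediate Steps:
$R{\left(T,p \right)} = 2 T$
$H{\left(G \right)} = -6$ ($H{\left(G \right)} = 2 \left(-3\right) = -6$)
$H{\left(-107 \right)} 9 = \left(-6\right) 9 = -54$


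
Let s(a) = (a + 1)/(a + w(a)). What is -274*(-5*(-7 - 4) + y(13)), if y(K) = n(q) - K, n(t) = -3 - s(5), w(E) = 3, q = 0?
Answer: -20961/2 ≈ -10481.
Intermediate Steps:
s(a) = (1 + a)/(3 + a) (s(a) = (a + 1)/(a + 3) = (1 + a)/(3 + a))
n(t) = -15/4 (n(t) = -3 - (1 + 5)/(3 + 5) = -3 - 6/8 = -3 - 1*¾ = -3 - ¾ = -15/4)
y(K) = -15/4 - K
-274*(-5*(-7 - 4) + y(13)) = -274*(-5*(-7 - 4) + (-15/4 - 1*13)) = -274*(-5*(-11) + (-15/4 - 13)) = -274*(55 - 67/4) = -274*153/4 = -20961/2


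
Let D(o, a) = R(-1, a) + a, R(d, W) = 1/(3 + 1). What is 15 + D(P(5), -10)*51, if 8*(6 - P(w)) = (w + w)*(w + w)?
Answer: -1929/4 ≈ -482.25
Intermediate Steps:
P(w) = 6 - w**2/2 (P(w) = 6 - (w + w)*(w + w)/8 = 6 - 2*w*2*w/8 = 6 - w**2/2)
R(d, W) = 1/4
D(o, a) = 1/4 + a
15 + D(P(5), -10)*51 = 15 + (1/4 - 10)*51 = 15 - 39/4*51 = 15 - 1989/4 = -1929/4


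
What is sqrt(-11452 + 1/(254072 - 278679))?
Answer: I*sqrt(6934236974555)/24607 ≈ 107.01*I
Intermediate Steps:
sqrt(-11452 + 1/(254072 - 278679)) = sqrt(-11452 + 1/(-24607)) = sqrt(-11452 - 1/24607) = sqrt(-281799365/24607) = I*sqrt(6934236974555)/24607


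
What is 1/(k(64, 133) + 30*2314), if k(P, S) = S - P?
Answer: 1/69489 ≈ 1.4391e-5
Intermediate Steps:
1/(k(64, 133) + 30*2314) = 1/((133 - 1*64) + 30*2314) = 1/((133 - 64) + 69420) = 1/(69 + 69420) = 1/69489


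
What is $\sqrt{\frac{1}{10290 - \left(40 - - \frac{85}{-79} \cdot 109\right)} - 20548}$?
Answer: $\frac{i \sqrt{13783301832281115}}{819015} \approx 143.35 i$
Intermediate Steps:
$\sqrt{\frac{1}{10290 - \left(40 - - \frac{85}{-79} \cdot 109\right)} - 20548} = \sqrt{\frac{1}{10290 - \left(40 - \left(-85\right) \left(- \frac{1}{79}\right) 109\right)} - 20548} = \sqrt{\frac{1}{10290 + \left(-40 + \frac{85}{79} \cdot 109\right)} - 20548} = \sqrt{\frac{1}{10290 + \left(-40 + \frac{9265}{79}\right)} - 20548} = \sqrt{\frac{1}{10290 + \frac{6105}{79}} - 20548} = \sqrt{\frac{1}{\frac{819015}{79}} - 20548} = \sqrt{\frac{79}{819015} - 20548} = \sqrt{- \frac{16829120141}{819015}} = \frac{i \sqrt{13783301832281115}}{819015}$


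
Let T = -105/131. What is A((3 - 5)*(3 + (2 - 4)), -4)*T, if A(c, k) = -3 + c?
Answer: 525/131 ≈ 4.0076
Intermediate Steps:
T = -105/131 (T = -105*1/131 = -105/131 ≈ -0.80153)
A((3 - 5)*(3 + (2 - 4)), -4)*T = (-3 + (3 - 5)*(3 + (2 - 4)))*(-105/131) = (-3 - 2*(3 - 2))*(-105/131) = (-3 - 2*1)*(-105/131) = (-3 - 2)*(-105/131) = -5*(-105/131) = 525/131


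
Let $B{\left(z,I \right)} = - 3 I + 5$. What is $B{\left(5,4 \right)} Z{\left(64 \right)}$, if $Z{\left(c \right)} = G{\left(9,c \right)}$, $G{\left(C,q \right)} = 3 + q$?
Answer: $-469$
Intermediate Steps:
$B{\left(z,I \right)} = 5 - 3 I$
$Z{\left(c \right)} = 3 + c$
$B{\left(5,4 \right)} Z{\left(64 \right)} = \left(5 - 12\right) \left(3 + 64\right) = \left(5 - 12\right) 67 = \left(-7\right) 67 = -469$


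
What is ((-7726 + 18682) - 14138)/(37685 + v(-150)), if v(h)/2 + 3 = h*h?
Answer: -3182/82679 ≈ -0.038486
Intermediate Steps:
v(h) = -6 + 2*h² (v(h) = -6 + 2*(h*h) = -6 + 2*h²)
((-7726 + 18682) - 14138)/(37685 + v(-150)) = ((-7726 + 18682) - 14138)/(37685 + (-6 + 2*(-150)²)) = (10956 - 14138)/(37685 + (-6 + 2*22500)) = -3182/(37685 + (-6 + 45000)) = -3182/(37685 + 44994) = -3182/82679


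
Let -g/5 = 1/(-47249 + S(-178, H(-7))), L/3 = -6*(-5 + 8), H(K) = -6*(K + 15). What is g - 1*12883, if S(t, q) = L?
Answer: -609404544/47303 ≈ -12883.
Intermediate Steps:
H(K) = -90 - 6*K (H(K) = -6*(15 + K) = -90 - 6*K)
L = -54 (L = 3*(-6*(-5 + 8)) = 3*(-6*3) = 3*(-18) = -54)
S(t, q) = -54
g = 5/47303 (g = -5/(-47249 - 54) = -5/(-47303) = -5*(-1/47303) = 5/47303 ≈ 0.00010570)
g - 1*12883 = 5/47303 - 1*12883 = 5/47303 - 12883 = -609404544/47303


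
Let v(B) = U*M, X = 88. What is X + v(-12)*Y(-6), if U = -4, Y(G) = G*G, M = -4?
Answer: 664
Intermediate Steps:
Y(G) = G²
v(B) = 16 (v(B) = -4*(-4) = 16)
X + v(-12)*Y(-6) = 88 + 16*(-6)² = 88 + 16*36 = 88 + 576 = 664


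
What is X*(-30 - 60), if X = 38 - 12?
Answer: -2340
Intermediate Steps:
X = 26
X*(-30 - 60) = 26*(-30 - 60) = 26*(-90) = -2340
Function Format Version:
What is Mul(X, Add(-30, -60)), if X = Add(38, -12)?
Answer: -2340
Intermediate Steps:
X = 26
Mul(X, Add(-30, -60)) = Mul(26, Add(-30, -60)) = Mul(26, -90) = -2340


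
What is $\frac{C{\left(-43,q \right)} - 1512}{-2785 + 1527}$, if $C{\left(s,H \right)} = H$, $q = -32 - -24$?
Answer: $\frac{760}{629} \approx 1.2083$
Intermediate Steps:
$q = -8$ ($q = -32 + 24 = -8$)
$\frac{C{\left(-43,q \right)} - 1512}{-2785 + 1527} = \frac{-8 - 1512}{-2785 + 1527} = - \frac{1520}{-1258} = \left(-1520\right) \left(- \frac{1}{1258}\right) = \frac{760}{629}$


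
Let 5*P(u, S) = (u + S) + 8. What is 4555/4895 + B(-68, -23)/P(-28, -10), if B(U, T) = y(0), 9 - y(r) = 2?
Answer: -1387/5874 ≈ -0.23613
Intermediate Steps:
y(r) = 7 (y(r) = 9 - 1*2 = 9 - 2 = 7)
B(U, T) = 7
P(u, S) = 8/5 + S/5 + u/5 (P(u, S) = ((u + S) + 8)/5 = ((S + u) + 8)/5 = (8 + S + u)/5 = 8/5 + S/5 + u/5)
4555/4895 + B(-68, -23)/P(-28, -10) = 4555/4895 + 7/(8/5 + (1/5)*(-10) + (1/5)*(-28)) = 4555*(1/4895) + 7/(8/5 - 2 - 28/5) = 911/979 + 7/(-6) = 911/979 + 7*(-1/6) = 911/979 - 7/6 = -1387/5874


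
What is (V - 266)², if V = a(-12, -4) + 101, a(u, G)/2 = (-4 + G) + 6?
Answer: 28561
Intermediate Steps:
a(u, G) = 4 + 2*G (a(u, G) = 2*((-4 + G) + 6) = 2*(2 + G) = 4 + 2*G)
V = 97 (V = (4 + 2*(-4)) + 101 = (4 - 8) + 101 = -4 + 101 = 97)
(V - 266)² = (97 - 266)² = (-169)² = 28561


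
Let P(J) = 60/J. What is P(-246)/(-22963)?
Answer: 10/941483 ≈ 1.0622e-5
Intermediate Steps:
P(-246)/(-22963) = (60/(-246))/(-22963) = (60*(-1/246))*(-1/22963) = -10/41*(-1/22963) = 10/941483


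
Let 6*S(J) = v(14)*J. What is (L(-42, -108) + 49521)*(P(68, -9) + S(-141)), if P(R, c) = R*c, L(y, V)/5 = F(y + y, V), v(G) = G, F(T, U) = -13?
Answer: -46538096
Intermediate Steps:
L(y, V) = -65 (L(y, V) = 5*(-13) = -65)
S(J) = 7*J/3 (S(J) = (14*J)/6 = 7*J/3)
(L(-42, -108) + 49521)*(P(68, -9) + S(-141)) = (-65 + 49521)*(68*(-9) + (7/3)*(-141)) = 49456*(-612 - 329) = 49456*(-941) = -46538096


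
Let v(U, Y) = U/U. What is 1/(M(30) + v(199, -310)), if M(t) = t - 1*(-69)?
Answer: 1/100 ≈ 0.010000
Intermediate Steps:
v(U, Y) = 1
M(t) = 69 + t (M(t) = t + 69 = 69 + t)
1/(M(30) + v(199, -310)) = 1/((69 + 30) + 1) = 1/(99 + 1) = 1/100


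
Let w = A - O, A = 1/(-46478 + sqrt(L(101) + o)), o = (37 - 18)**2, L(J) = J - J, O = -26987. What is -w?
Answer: -1253789032/46459 ≈ -26987.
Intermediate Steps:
L(J) = 0
o = 361 (o = 19**2 = 361)
A = -1/46459 (A = 1/(-46478 + sqrt(0 + 361)) = 1/(-46478 + sqrt(361)) = 1/(-46478 + 19) = 1/(-46459) = -1/46459 ≈ -2.1524e-5)
w = 1253789032/46459 (w = -1/46459 - 1*(-26987) = -1/46459 + 26987 = 1253789032/46459 ≈ 26987.)
-w = -1*1253789032/46459 = -1253789032/46459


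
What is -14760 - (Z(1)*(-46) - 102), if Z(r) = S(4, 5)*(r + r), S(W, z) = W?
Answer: -14290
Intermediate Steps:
Z(r) = 8*r (Z(r) = 4*(r + r) = 4*(2*r) = 8*r)
-14760 - (Z(1)*(-46) - 102) = -14760 - ((8*1)*(-46) - 102) = -14760 - (8*(-46) - 102) = -14760 - (-368 - 102) = -14760 - 1*(-470) = -14760 + 470 = -14290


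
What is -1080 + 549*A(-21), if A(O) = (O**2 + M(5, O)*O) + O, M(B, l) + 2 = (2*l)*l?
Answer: -9916020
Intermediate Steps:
M(B, l) = -2 + 2*l**2 (M(B, l) = -2 + (2*l)*l = -2 + 2*l**2)
A(O) = O + O**2 + O*(-2 + 2*O**2) (A(O) = (O**2 + (-2 + 2*O**2)*O) + O = (O**2 + O*(-2 + 2*O**2)) + O = O + O**2 + O*(-2 + 2*O**2))
-1080 + 549*A(-21) = -1080 + 549*(-21*(-1 - 21 + 2*(-21)**2)) = -1080 + 549*(-21*(-1 - 21 + 2*441)) = -1080 + 549*(-21*(-1 - 21 + 882)) = -1080 + 549*(-21*860) = -1080 + 549*(-18060) = -1080 - 9914940 = -9916020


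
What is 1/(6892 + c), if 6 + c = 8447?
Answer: 1/15333 ≈ 6.5219e-5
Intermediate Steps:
c = 8441 (c = -6 + 8447 = 8441)
1/(6892 + c) = 1/(6892 + 8441) = 1/15333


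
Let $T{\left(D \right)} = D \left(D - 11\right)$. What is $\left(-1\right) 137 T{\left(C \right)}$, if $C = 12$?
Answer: $-1644$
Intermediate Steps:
$T{\left(D \right)} = D \left(-11 + D\right)$
$\left(-1\right) 137 T{\left(C \right)} = \left(-1\right) 137 \cdot 12 \left(-11 + 12\right) = - 137 \cdot 12 \cdot 1 = \left(-137\right) 12 = -1644$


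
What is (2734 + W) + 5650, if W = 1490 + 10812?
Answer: 20686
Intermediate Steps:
W = 12302
(2734 + W) + 5650 = (2734 + 12302) + 5650 = 15036 + 5650 = 20686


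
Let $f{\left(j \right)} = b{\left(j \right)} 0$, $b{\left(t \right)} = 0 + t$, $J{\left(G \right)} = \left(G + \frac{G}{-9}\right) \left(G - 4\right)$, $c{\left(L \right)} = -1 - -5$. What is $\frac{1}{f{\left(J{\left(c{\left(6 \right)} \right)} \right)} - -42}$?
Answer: $\frac{1}{42} \approx 0.02381$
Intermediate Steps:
$c{\left(L \right)} = 4$ ($c{\left(L \right)} = -1 + 5 = 4$)
$J{\left(G \right)} = \frac{8 G \left(-4 + G\right)}{9}$ ($J{\left(G \right)} = \left(G + G \left(- \frac{1}{9}\right)\right) \left(-4 + G\right) = \left(G - \frac{G}{9}\right) \left(-4 + G\right) = \frac{8 G}{9} \left(-4 + G\right) = \frac{8 G \left(-4 + G\right)}{9}$)
$b{\left(t \right)} = t$
$f{\left(j \right)} = 0$ ($f{\left(j \right)} = j 0 = 0$)
$\frac{1}{f{\left(J{\left(c{\left(6 \right)} \right)} \right)} - -42} = \frac{1}{0 - -42} = \frac{1}{0 + 42} = \frac{1}{42}$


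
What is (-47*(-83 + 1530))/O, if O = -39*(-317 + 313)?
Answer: -68009/156 ≈ -435.96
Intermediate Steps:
O = 156 (O = -39*(-4) = 156)
(-47*(-83 + 1530))/O = -47*(-83 + 1530)/156 = -47*1447*(1/156) = -68009*1/156 = -68009/156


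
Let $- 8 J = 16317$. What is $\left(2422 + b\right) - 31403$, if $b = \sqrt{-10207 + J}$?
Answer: $-28981 + \frac{i \sqrt{195946}}{4} \approx -28981.0 + 110.66 i$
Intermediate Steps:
$J = - \frac{16317}{8}$ ($J = \left(- \frac{1}{8}\right) 16317 = - \frac{16317}{8} \approx -2039.6$)
$b = \frac{i \sqrt{195946}}{4}$ ($b = \sqrt{-10207 - \frac{16317}{8}} = \sqrt{- \frac{97973}{8}} = \frac{i \sqrt{195946}}{4} \approx 110.66 i$)
$\left(2422 + b\right) - 31403 = \left(2422 + \frac{i \sqrt{195946}}{4}\right) - 31403 = -28981 + \frac{i \sqrt{195946}}{4}$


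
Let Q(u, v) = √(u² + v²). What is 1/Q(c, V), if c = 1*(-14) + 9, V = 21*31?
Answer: √423826/423826 ≈ 0.0015361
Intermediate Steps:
V = 651
c = -5 (c = -14 + 9 = -5)
1/Q(c, V) = 1/(√((-5)² + 651²)) = 1/(√(25 + 423801)) = 1/(√423826) = √423826/423826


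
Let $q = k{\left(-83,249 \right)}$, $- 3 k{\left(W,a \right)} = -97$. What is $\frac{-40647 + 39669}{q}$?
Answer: $- \frac{2934}{97} \approx -30.247$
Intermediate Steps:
$k{\left(W,a \right)} = \frac{97}{3}$ ($k{\left(W,a \right)} = \left(- \frac{1}{3}\right) \left(-97\right) = \frac{97}{3}$)
$q = \frac{97}{3} \approx 32.333$
$\frac{-40647 + 39669}{q} = \frac{-40647 + 39669}{\frac{97}{3}} = \left(-978\right) \frac{3}{97} = - \frac{2934}{97}$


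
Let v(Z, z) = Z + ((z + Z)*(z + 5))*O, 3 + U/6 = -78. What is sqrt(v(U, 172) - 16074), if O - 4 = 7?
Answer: I*sqrt(627918) ≈ 792.41*I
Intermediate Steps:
O = 11 (O = 4 + 7 = 11)
U = -486 (U = -18 + 6*(-78) = -18 - 468 = -486)
v(Z, z) = Z + 11*(5 + z)*(Z + z) (v(Z, z) = Z + ((z + Z)*(z + 5))*11 = Z + ((Z + z)*(5 + z))*11 = Z + ((5 + z)*(Z + z))*11 = Z + 11*(5 + z)*(Z + z))
sqrt(v(U, 172) - 16074) = sqrt((11*172**2 + 55*172 + 56*(-486) + 11*(-486)*172) - 16074) = sqrt((11*29584 + 9460 - 27216 - 919512) - 16074) = sqrt((325424 + 9460 - 27216 - 919512) - 16074) = sqrt(-611844 - 16074) = sqrt(-627918) = I*sqrt(627918)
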